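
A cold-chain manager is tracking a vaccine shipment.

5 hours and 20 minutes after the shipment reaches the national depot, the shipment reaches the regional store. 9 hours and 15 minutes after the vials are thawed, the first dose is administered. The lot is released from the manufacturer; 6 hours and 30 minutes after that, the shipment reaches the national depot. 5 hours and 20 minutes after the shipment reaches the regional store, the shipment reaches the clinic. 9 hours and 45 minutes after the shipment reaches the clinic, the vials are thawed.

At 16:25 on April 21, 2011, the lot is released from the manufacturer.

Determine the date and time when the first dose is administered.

04:35 on April 23, 2011

The lot is released from the manufacturer: 16:25 Apr 21, 2011.
The shipment reaches the national depot: 16:25 Apr 21, 2011 + 6h30m = 22:55 Apr 21, 2011.
The shipment reaches the regional store: 22:55 Apr 21, 2011 + 5h20m = 04:15 Apr 22, 2011.
The shipment reaches the clinic: 04:15 Apr 22, 2011 + 5h20m = 09:35 Apr 22, 2011.
The vials are thawed: 09:35 Apr 22, 2011 + 9h45m = 19:20 Apr 22, 2011.
The first dose is administered: 19:20 Apr 22, 2011 + 9h15m = 04:35 Apr 23, 2011.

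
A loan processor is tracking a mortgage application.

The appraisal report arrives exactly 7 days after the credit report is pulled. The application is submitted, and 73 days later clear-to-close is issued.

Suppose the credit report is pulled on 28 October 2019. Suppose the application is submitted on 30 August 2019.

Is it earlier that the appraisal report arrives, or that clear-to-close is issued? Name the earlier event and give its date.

The credit report is pulled: Oct 28, 2019.
The appraisal report arrives: Oct 28, 2019 + 7 days = Nov 4, 2019.
The application is submitted: Aug 30, 2019.
Clear-to-close is issued: Aug 30, 2019 + 73 days = Nov 11, 2019.
Comparing: the appraisal report arrives on Nov 4, 2019 vs clear-to-close is issued on Nov 11, 2019. Earlier: the appraisal report arrives.

The appraisal report arrives — 4 November 2019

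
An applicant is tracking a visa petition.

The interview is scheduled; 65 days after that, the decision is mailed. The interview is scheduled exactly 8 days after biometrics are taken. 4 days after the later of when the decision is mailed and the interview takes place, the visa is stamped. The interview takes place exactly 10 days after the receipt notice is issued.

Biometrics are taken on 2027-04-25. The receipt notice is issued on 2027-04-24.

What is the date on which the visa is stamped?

2027-07-11

Biometrics are taken: Apr 25, 2027.
The interview is scheduled: Apr 25, 2027 + 8 days = May 3, 2027.
The decision is mailed: May 3, 2027 + 65 days = Jul 7, 2027.
The receipt notice is issued: Apr 24, 2027.
The interview takes place: Apr 24, 2027 + 10 days = May 4, 2027.
Both prerequisites met — the decision is mailed (Jul 7, 2027), the interview takes place (May 4, 2027); the later is Jul 7, 2027.
The visa is stamped: Jul 7, 2027 + 4 days = Jul 11, 2027.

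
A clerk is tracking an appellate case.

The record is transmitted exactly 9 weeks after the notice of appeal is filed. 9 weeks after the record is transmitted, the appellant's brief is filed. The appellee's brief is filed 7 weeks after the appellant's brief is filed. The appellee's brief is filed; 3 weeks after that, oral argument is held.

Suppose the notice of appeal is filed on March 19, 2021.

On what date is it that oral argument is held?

October 1, 2021

The notice of appeal is filed: Mar 19, 2021.
The record is transmitted: Mar 19, 2021 + 9 weeks = May 21, 2021.
The appellant's brief is filed: May 21, 2021 + 9 weeks = Jul 23, 2021.
The appellee's brief is filed: Jul 23, 2021 + 7 weeks = Sep 10, 2021.
Oral argument is held: Sep 10, 2021 + 3 weeks = Oct 1, 2021.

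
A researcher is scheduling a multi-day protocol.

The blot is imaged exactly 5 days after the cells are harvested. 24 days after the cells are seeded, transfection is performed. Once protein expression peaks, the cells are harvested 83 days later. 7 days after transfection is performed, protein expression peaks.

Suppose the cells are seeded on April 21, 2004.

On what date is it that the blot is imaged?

August 18, 2004

The cells are seeded: Apr 21, 2004.
Transfection is performed: Apr 21, 2004 + 24 days = May 15, 2004.
Protein expression peaks: May 15, 2004 + 7 days = May 22, 2004.
The cells are harvested: May 22, 2004 + 83 days = Aug 13, 2004.
The blot is imaged: Aug 13, 2004 + 5 days = Aug 18, 2004.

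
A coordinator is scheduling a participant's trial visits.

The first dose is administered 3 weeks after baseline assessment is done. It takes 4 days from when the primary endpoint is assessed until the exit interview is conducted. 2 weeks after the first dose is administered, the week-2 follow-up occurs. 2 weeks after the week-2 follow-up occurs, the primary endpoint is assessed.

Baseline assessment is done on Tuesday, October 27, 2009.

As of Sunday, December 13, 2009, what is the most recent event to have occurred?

Baseline assessment is done: Oct 27, 2009.
The first dose is administered: Oct 27, 2009 + 3 weeks = Nov 17, 2009.
The week-2 follow-up occurs: Nov 17, 2009 + 2 weeks = Dec 1, 2009.
The primary endpoint is assessed: Dec 1, 2009 + 2 weeks = Dec 15, 2009.
The exit interview is conducted: Dec 15, 2009 + 4 days = Dec 19, 2009.
Dec 13, 2009 falls between when the week-2 follow-up occurs (Dec 1, 2009) and when the primary endpoint is assessed (Dec 15, 2009).

The week-2 follow-up occurs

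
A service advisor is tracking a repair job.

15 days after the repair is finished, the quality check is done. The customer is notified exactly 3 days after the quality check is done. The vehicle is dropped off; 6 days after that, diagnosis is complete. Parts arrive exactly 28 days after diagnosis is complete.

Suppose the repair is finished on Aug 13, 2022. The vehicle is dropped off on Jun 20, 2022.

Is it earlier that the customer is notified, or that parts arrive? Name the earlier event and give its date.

The repair is finished: Aug 13, 2022.
The quality check is done: Aug 13, 2022 + 15 days = Aug 28, 2022.
The customer is notified: Aug 28, 2022 + 3 days = Aug 31, 2022.
The vehicle is dropped off: Jun 20, 2022.
Diagnosis is complete: Jun 20, 2022 + 6 days = Jun 26, 2022.
Parts arrive: Jun 26, 2022 + 28 days = Jul 24, 2022.
Comparing: the customer is notified on Aug 31, 2022 vs parts arrive on Jul 24, 2022. Earlier: parts arrive.

Parts arrive — Jul 24, 2022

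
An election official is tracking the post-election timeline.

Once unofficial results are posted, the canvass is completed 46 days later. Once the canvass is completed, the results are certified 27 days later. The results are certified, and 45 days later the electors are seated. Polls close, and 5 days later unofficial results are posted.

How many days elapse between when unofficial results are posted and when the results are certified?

Causal path: unofficial results are posted → the canvass is completed → the results are certified.
Total delay along the path: 46 + 27 = 73 days.

73 days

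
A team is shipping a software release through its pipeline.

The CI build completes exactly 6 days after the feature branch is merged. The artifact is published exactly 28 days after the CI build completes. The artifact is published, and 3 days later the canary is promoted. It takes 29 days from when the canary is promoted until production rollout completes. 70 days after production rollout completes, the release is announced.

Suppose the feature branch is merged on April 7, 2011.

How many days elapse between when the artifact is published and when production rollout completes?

Causal path: the artifact is published → the canary is promoted → production rollout completes.
Total delay along the path: 3 + 29 = 32 days.

32 days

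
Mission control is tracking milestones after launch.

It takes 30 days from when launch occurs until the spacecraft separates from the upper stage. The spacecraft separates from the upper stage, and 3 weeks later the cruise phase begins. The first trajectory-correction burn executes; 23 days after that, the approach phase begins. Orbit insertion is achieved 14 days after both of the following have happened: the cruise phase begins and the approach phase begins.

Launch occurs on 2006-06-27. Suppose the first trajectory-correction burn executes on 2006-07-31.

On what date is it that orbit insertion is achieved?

Launch occurs: Jun 27, 2006.
The spacecraft separates from the upper stage: Jun 27, 2006 + 30 days = Jul 27, 2006.
The cruise phase begins: Jul 27, 2006 + 3 weeks = Aug 17, 2006.
The first trajectory-correction burn executes: Jul 31, 2006.
The approach phase begins: Jul 31, 2006 + 23 days = Aug 23, 2006.
Both prerequisites met — the cruise phase begins (Aug 17, 2006), the approach phase begins (Aug 23, 2006); the later is Aug 23, 2006.
Orbit insertion is achieved: Aug 23, 2006 + 14 days = Sep 6, 2006.

2006-09-06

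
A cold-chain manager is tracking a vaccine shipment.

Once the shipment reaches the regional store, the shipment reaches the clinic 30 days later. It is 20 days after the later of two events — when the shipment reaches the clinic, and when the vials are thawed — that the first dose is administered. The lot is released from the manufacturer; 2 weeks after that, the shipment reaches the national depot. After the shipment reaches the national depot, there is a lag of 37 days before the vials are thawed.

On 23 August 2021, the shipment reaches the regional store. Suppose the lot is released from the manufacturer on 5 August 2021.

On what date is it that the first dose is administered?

The shipment reaches the regional store: Aug 23, 2021.
The shipment reaches the clinic: Aug 23, 2021 + 30 days = Sep 22, 2021.
The lot is released from the manufacturer: Aug 5, 2021.
The shipment reaches the national depot: Aug 5, 2021 + 2 weeks = Aug 19, 2021.
The vials are thawed: Aug 19, 2021 + 37 days = Sep 25, 2021.
Both prerequisites met — the shipment reaches the clinic (Sep 22, 2021), the vials are thawed (Sep 25, 2021); the later is Sep 25, 2021.
The first dose is administered: Sep 25, 2021 + 20 days = Oct 15, 2021.

15 October 2021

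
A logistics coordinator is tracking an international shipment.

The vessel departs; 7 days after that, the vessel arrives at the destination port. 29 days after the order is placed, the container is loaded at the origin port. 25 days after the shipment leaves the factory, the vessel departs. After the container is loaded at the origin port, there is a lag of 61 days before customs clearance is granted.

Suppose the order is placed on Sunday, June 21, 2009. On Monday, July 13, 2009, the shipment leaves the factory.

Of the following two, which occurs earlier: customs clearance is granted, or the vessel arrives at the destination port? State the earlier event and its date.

The order is placed: Jun 21, 2009.
The container is loaded at the origin port: Jun 21, 2009 + 29 days = Jul 20, 2009.
Customs clearance is granted: Jul 20, 2009 + 61 days = Sep 19, 2009.
The shipment leaves the factory: Jul 13, 2009.
The vessel departs: Jul 13, 2009 + 25 days = Aug 7, 2009.
The vessel arrives at the destination port: Aug 7, 2009 + 7 days = Aug 14, 2009.
Comparing: customs clearance is granted on Sep 19, 2009 vs the vessel arrives at the destination port on Aug 14, 2009. Earlier: the vessel arrives at the destination port.

The vessel arrives at the destination port — Friday, August 14, 2009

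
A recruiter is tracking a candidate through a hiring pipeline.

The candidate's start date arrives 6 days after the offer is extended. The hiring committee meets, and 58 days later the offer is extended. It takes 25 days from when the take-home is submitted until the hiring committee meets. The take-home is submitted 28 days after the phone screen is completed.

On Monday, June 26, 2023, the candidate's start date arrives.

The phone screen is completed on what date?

The candidate's start date arrives: Jun 26, 2023.
The offer is extended: Jun 26, 2023 − 6 days = Jun 20, 2023.
The hiring committee meets: Jun 20, 2023 − 58 days = Apr 23, 2023.
The take-home is submitted: Apr 23, 2023 − 25 days = Mar 29, 2023.
The phone screen is completed: Mar 29, 2023 − 28 days = Mar 1, 2023.

Wednesday, March 1, 2023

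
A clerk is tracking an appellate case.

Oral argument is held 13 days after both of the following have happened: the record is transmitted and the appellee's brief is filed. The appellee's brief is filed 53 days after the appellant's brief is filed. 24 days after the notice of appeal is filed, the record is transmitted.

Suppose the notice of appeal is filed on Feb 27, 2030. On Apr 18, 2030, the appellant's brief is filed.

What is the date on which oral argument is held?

Jun 23, 2030

The notice of appeal is filed: Feb 27, 2030.
The record is transmitted: Feb 27, 2030 + 24 days = Mar 23, 2030.
The appellant's brief is filed: Apr 18, 2030.
The appellee's brief is filed: Apr 18, 2030 + 53 days = Jun 10, 2030.
Both prerequisites met — the record is transmitted (Mar 23, 2030), the appellee's brief is filed (Jun 10, 2030); the later is Jun 10, 2030.
Oral argument is held: Jun 10, 2030 + 13 days = Jun 23, 2030.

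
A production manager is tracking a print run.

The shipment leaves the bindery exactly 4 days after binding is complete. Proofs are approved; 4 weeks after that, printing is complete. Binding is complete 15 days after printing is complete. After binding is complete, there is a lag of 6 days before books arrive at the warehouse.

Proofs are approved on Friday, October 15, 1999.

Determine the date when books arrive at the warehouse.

Proofs are approved: Oct 15, 1999.
Printing is complete: Oct 15, 1999 + 4 weeks = Nov 12, 1999.
Binding is complete: Nov 12, 1999 + 15 days = Nov 27, 1999.
Books arrive at the warehouse: Nov 27, 1999 + 6 days = Dec 3, 1999.

Friday, December 3, 1999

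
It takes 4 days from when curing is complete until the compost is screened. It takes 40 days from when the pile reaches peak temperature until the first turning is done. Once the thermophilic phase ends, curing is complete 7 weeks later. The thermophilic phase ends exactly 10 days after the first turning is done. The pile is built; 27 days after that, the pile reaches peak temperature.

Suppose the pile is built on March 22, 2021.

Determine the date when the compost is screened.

July 30, 2021

The pile is built: Mar 22, 2021.
The pile reaches peak temperature: Mar 22, 2021 + 27 days = Apr 18, 2021.
The first turning is done: Apr 18, 2021 + 40 days = May 28, 2021.
The thermophilic phase ends: May 28, 2021 + 10 days = Jun 7, 2021.
Curing is complete: Jun 7, 2021 + 7 weeks = Jul 26, 2021.
The compost is screened: Jul 26, 2021 + 4 days = Jul 30, 2021.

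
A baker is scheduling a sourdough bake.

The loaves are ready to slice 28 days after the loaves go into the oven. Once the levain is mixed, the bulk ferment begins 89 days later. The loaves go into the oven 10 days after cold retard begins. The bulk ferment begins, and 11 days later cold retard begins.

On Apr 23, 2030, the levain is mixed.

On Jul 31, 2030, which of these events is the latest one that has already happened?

The levain is mixed: Apr 23, 2030.
The bulk ferment begins: Apr 23, 2030 + 89 days = Jul 21, 2030.
Cold retard begins: Jul 21, 2030 + 11 days = Aug 1, 2030.
The loaves go into the oven: Aug 1, 2030 + 10 days = Aug 11, 2030.
The loaves are ready to slice: Aug 11, 2030 + 28 days = Sep 8, 2030.
Jul 31, 2030 falls between when the bulk ferment begins (Jul 21, 2030) and when cold retard begins (Aug 1, 2030).

The bulk ferment begins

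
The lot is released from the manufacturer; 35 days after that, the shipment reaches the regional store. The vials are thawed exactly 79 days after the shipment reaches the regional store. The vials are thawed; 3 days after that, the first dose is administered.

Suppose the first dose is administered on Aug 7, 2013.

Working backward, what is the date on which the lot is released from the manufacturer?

The first dose is administered: Aug 7, 2013.
The vials are thawed: Aug 7, 2013 − 3 days = Aug 4, 2013.
The shipment reaches the regional store: Aug 4, 2013 − 79 days = May 17, 2013.
The lot is released from the manufacturer: May 17, 2013 − 35 days = Apr 12, 2013.

Apr 12, 2013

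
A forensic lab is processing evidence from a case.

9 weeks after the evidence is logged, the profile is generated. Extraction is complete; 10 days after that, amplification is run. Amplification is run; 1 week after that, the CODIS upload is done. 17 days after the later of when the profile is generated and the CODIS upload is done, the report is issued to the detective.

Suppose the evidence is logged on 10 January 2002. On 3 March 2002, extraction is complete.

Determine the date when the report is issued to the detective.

The evidence is logged: Jan 10, 2002.
The profile is generated: Jan 10, 2002 + 9 weeks = Mar 14, 2002.
Extraction is complete: Mar 3, 2002.
Amplification is run: Mar 3, 2002 + 10 days = Mar 13, 2002.
The CODIS upload is done: Mar 13, 2002 + 1 week = Mar 20, 2002.
Both prerequisites met — the profile is generated (Mar 14, 2002), the CODIS upload is done (Mar 20, 2002); the later is Mar 20, 2002.
The report is issued to the detective: Mar 20, 2002 + 17 days = Apr 6, 2002.

6 April 2002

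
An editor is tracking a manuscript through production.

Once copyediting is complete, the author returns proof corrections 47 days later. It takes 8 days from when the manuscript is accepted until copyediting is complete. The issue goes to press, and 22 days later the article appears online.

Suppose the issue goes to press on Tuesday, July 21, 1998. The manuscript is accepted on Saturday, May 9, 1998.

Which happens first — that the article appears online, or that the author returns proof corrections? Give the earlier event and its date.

The author returns proof corrections — Friday, July 3, 1998

The issue goes to press: Jul 21, 1998.
The article appears online: Jul 21, 1998 + 22 days = Aug 12, 1998.
The manuscript is accepted: May 9, 1998.
Copyediting is complete: May 9, 1998 + 8 days = May 17, 1998.
The author returns proof corrections: May 17, 1998 + 47 days = Jul 3, 1998.
Comparing: the article appears online on Aug 12, 1998 vs the author returns proof corrections on Jul 3, 1998. Earlier: the author returns proof corrections.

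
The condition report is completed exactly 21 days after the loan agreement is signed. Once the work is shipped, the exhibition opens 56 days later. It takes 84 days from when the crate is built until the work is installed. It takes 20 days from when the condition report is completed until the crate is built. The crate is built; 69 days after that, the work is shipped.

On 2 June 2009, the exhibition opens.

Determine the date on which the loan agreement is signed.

18 December 2008

The exhibition opens: Jun 2, 2009.
The work is shipped: Jun 2, 2009 − 56 days = Apr 7, 2009.
The crate is built: Apr 7, 2009 − 69 days = Jan 28, 2009.
The condition report is completed: Jan 28, 2009 − 20 days = Jan 8, 2009.
The loan agreement is signed: Jan 8, 2009 − 21 days = Dec 18, 2008.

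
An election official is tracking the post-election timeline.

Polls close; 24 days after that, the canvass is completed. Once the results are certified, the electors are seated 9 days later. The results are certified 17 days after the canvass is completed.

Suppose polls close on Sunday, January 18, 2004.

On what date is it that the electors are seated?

Monday, March 8, 2004

Polls close: Jan 18, 2004.
The canvass is completed: Jan 18, 2004 + 24 days = Feb 11, 2004.
The results are certified: Feb 11, 2004 + 17 days = Feb 28, 2004.
The electors are seated: Feb 28, 2004 + 9 days = Mar 8, 2004.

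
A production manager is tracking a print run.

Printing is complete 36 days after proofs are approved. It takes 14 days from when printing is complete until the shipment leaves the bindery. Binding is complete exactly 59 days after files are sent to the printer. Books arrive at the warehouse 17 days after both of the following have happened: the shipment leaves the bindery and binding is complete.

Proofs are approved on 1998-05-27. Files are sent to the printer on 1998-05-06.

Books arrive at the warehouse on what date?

Proofs are approved: May 27, 1998.
Printing is complete: May 27, 1998 + 36 days = Jul 2, 1998.
The shipment leaves the bindery: Jul 2, 1998 + 14 days = Jul 16, 1998.
Files are sent to the printer: May 6, 1998.
Binding is complete: May 6, 1998 + 59 days = Jul 4, 1998.
Both prerequisites met — the shipment leaves the bindery (Jul 16, 1998), binding is complete (Jul 4, 1998); the later is Jul 16, 1998.
Books arrive at the warehouse: Jul 16, 1998 + 17 days = Aug 2, 1998.

1998-08-02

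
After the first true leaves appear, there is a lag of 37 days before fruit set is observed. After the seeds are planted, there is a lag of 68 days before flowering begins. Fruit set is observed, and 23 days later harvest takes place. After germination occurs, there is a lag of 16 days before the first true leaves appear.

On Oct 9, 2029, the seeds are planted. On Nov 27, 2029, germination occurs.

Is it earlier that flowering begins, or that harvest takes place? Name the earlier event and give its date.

The seeds are planted: Oct 9, 2029.
Flowering begins: Oct 9, 2029 + 68 days = Dec 16, 2029.
Germination occurs: Nov 27, 2029.
The first true leaves appear: Nov 27, 2029 + 16 days = Dec 13, 2029.
Fruit set is observed: Dec 13, 2029 + 37 days = Jan 19, 2030.
Harvest takes place: Jan 19, 2030 + 23 days = Feb 11, 2030.
Comparing: flowering begins on Dec 16, 2029 vs harvest takes place on Feb 11, 2030. Earlier: flowering begins.

Flowering begins — Dec 16, 2029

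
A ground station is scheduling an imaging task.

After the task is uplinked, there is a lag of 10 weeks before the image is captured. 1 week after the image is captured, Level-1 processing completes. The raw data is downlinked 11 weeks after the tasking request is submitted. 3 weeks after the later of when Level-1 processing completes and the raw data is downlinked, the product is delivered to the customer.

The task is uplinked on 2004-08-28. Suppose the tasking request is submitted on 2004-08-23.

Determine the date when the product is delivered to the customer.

The task is uplinked: Aug 28, 2004.
The image is captured: Aug 28, 2004 + 10 weeks = Nov 6, 2004.
Level-1 processing completes: Nov 6, 2004 + 1 week = Nov 13, 2004.
The tasking request is submitted: Aug 23, 2004.
The raw data is downlinked: Aug 23, 2004 + 11 weeks = Nov 8, 2004.
Both prerequisites met — Level-1 processing completes (Nov 13, 2004), the raw data is downlinked (Nov 8, 2004); the later is Nov 13, 2004.
The product is delivered to the customer: Nov 13, 2004 + 3 weeks = Dec 4, 2004.

2004-12-04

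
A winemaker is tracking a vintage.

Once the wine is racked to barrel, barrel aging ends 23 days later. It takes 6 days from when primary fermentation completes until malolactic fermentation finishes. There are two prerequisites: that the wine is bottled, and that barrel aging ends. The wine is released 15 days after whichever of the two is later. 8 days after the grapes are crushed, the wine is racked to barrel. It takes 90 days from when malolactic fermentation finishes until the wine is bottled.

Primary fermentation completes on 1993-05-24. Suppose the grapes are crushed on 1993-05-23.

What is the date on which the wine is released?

1993-09-12

Primary fermentation completes: May 24, 1993.
Malolactic fermentation finishes: May 24, 1993 + 6 days = May 30, 1993.
The wine is bottled: May 30, 1993 + 90 days = Aug 28, 1993.
The grapes are crushed: May 23, 1993.
The wine is racked to barrel: May 23, 1993 + 8 days = May 31, 1993.
Barrel aging ends: May 31, 1993 + 23 days = Jun 23, 1993.
Both prerequisites met — the wine is bottled (Aug 28, 1993), barrel aging ends (Jun 23, 1993); the later is Aug 28, 1993.
The wine is released: Aug 28, 1993 + 15 days = Sep 12, 1993.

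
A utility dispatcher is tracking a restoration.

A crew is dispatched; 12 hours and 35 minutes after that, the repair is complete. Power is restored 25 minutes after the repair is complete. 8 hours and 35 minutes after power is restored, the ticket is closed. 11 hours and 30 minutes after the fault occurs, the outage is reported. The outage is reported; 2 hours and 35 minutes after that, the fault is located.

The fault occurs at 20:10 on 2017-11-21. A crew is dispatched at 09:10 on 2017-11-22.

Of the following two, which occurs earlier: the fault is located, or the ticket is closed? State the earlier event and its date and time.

The fault occurs: 20:10 Nov 21, 2017.
The outage is reported: 20:10 Nov 21, 2017 + 11h30m = 07:40 Nov 22, 2017.
The fault is located: 07:40 Nov 22, 2017 + 2h35m = 10:15 Nov 22, 2017.
A crew is dispatched: 09:10 Nov 22, 2017.
The repair is complete: 09:10 Nov 22, 2017 + 12h35m = 21:45 Nov 22, 2017.
Power is restored: 21:45 Nov 22, 2017 + 25m = 22:10 Nov 22, 2017.
The ticket is closed: 22:10 Nov 22, 2017 + 8h35m = 06:45 Nov 23, 2017.
Comparing: the fault is located at 10:15 Nov 22, 2017 vs the ticket is closed at 06:45 Nov 23, 2017. Earlier: the fault is located.

The fault is located — 10:15 on 2017-11-22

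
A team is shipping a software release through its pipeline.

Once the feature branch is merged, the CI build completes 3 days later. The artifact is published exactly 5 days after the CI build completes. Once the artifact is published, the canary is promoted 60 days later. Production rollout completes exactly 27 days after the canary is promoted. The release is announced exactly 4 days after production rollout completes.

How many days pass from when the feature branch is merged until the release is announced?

99 days

Causal path: the feature branch is merged → the CI build completes → the artifact is published → the canary is promoted → production rollout completes → the release is announced.
Total delay along the path: 3 + 5 + 60 + 27 + 4 = 99 days.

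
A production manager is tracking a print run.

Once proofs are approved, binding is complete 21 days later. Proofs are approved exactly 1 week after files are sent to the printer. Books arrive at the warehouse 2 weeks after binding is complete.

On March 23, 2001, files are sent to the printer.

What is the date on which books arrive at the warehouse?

Files are sent to the printer: Mar 23, 2001.
Proofs are approved: Mar 23, 2001 + 1 week = Mar 30, 2001.
Binding is complete: Mar 30, 2001 + 21 days = Apr 20, 2001.
Books arrive at the warehouse: Apr 20, 2001 + 2 weeks = May 4, 2001.

May 4, 2001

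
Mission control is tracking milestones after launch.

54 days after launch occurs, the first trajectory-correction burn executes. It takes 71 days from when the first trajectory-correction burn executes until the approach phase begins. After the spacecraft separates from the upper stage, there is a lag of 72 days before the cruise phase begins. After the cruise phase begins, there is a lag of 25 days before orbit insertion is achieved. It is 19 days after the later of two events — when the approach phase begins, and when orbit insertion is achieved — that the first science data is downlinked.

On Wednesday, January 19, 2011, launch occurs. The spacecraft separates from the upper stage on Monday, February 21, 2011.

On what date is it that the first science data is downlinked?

Launch occurs: Jan 19, 2011.
The first trajectory-correction burn executes: Jan 19, 2011 + 54 days = Mar 14, 2011.
The approach phase begins: Mar 14, 2011 + 71 days = May 24, 2011.
The spacecraft separates from the upper stage: Feb 21, 2011.
The cruise phase begins: Feb 21, 2011 + 72 days = May 4, 2011.
Orbit insertion is achieved: May 4, 2011 + 25 days = May 29, 2011.
Both prerequisites met — the approach phase begins (May 24, 2011), orbit insertion is achieved (May 29, 2011); the later is May 29, 2011.
The first science data is downlinked: May 29, 2011 + 19 days = Jun 17, 2011.

Friday, June 17, 2011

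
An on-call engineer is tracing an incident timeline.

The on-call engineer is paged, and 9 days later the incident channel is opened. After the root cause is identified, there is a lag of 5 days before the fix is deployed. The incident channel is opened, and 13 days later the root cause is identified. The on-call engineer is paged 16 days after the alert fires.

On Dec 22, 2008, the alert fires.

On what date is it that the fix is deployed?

Feb 3, 2009

The alert fires: Dec 22, 2008.
The on-call engineer is paged: Dec 22, 2008 + 16 days = Jan 7, 2009.
The incident channel is opened: Jan 7, 2009 + 9 days = Jan 16, 2009.
The root cause is identified: Jan 16, 2009 + 13 days = Jan 29, 2009.
The fix is deployed: Jan 29, 2009 + 5 days = Feb 3, 2009.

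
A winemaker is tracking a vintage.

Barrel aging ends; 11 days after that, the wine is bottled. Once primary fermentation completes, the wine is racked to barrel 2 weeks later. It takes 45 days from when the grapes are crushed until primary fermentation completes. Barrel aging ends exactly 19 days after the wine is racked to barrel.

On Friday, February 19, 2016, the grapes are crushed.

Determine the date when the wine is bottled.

Wednesday, May 18, 2016

The grapes are crushed: Feb 19, 2016.
Primary fermentation completes: Feb 19, 2016 + 45 days = Apr 4, 2016.
The wine is racked to barrel: Apr 4, 2016 + 2 weeks = Apr 18, 2016.
Barrel aging ends: Apr 18, 2016 + 19 days = May 7, 2016.
The wine is bottled: May 7, 2016 + 11 days = May 18, 2016.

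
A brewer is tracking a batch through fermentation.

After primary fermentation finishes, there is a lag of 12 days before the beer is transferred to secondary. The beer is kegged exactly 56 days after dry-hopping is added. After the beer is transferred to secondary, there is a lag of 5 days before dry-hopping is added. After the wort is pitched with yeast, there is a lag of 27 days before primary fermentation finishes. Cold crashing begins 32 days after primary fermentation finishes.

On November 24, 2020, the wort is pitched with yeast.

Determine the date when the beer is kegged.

The wort is pitched with yeast: Nov 24, 2020.
Primary fermentation finishes: Nov 24, 2020 + 27 days = Dec 21, 2020.
The beer is transferred to secondary: Dec 21, 2020 + 12 days = Jan 2, 2021.
Dry-hopping is added: Jan 2, 2021 + 5 days = Jan 7, 2021.
The beer is kegged: Jan 7, 2021 + 56 days = Mar 4, 2021.

March 4, 2021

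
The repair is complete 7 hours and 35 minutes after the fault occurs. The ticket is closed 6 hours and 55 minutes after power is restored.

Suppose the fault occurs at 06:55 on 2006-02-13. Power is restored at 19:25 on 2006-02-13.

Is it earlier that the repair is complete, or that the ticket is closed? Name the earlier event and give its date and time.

The fault occurs: 06:55 Feb 13, 2006.
The repair is complete: 06:55 Feb 13, 2006 + 7h35m = 14:30 Feb 13, 2006.
Power is restored: 19:25 Feb 13, 2006.
The ticket is closed: 19:25 Feb 13, 2006 + 6h55m = 02:20 Feb 14, 2006.
Comparing: the repair is complete at 14:30 Feb 13, 2006 vs the ticket is closed at 02:20 Feb 14, 2006. Earlier: the repair is complete.

The repair is complete — 14:30 on 2006-02-13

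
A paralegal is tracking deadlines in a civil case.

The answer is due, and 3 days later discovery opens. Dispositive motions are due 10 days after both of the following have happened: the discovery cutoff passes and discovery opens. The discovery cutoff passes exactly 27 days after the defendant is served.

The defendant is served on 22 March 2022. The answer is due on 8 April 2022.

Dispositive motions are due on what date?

28 April 2022

The defendant is served: Mar 22, 2022.
The discovery cutoff passes: Mar 22, 2022 + 27 days = Apr 18, 2022.
The answer is due: Apr 8, 2022.
Discovery opens: Apr 8, 2022 + 3 days = Apr 11, 2022.
Both prerequisites met — the discovery cutoff passes (Apr 18, 2022), discovery opens (Apr 11, 2022); the later is Apr 18, 2022.
Dispositive motions are due: Apr 18, 2022 + 10 days = Apr 28, 2022.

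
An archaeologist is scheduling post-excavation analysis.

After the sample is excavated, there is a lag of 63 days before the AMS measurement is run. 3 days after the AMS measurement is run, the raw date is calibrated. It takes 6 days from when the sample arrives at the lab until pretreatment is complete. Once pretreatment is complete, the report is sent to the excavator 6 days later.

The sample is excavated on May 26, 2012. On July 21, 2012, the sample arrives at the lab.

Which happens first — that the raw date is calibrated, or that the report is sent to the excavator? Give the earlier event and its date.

The sample is excavated: May 26, 2012.
The AMS measurement is run: May 26, 2012 + 63 days = Jul 28, 2012.
The raw date is calibrated: Jul 28, 2012 + 3 days = Jul 31, 2012.
The sample arrives at the lab: Jul 21, 2012.
Pretreatment is complete: Jul 21, 2012 + 6 days = Jul 27, 2012.
The report is sent to the excavator: Jul 27, 2012 + 6 days = Aug 2, 2012.
Comparing: the raw date is calibrated on Jul 31, 2012 vs the report is sent to the excavator on Aug 2, 2012. Earlier: the raw date is calibrated.

The raw date is calibrated — July 31, 2012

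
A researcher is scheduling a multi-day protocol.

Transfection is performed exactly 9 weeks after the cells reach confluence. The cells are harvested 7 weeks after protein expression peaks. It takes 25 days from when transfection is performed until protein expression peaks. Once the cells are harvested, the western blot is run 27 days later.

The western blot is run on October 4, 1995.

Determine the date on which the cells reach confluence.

The western blot is run: Oct 4, 1995.
The cells are harvested: Oct 4, 1995 − 27 days = Sep 7, 1995.
Protein expression peaks: Sep 7, 1995 − 7 weeks = Jul 20, 1995.
Transfection is performed: Jul 20, 1995 − 25 days = Jun 25, 1995.
The cells reach confluence: Jun 25, 1995 − 9 weeks = Apr 23, 1995.

April 23, 1995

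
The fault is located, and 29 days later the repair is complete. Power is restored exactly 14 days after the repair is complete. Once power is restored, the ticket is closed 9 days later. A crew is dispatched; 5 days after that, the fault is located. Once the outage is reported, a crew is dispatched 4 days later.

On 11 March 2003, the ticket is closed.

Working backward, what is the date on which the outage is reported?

The ticket is closed: Mar 11, 2003.
Power is restored: Mar 11, 2003 − 9 days = Mar 2, 2003.
The repair is complete: Mar 2, 2003 − 14 days = Feb 16, 2003.
The fault is located: Feb 16, 2003 − 29 days = Jan 18, 2003.
A crew is dispatched: Jan 18, 2003 − 5 days = Jan 13, 2003.
The outage is reported: Jan 13, 2003 − 4 days = Jan 9, 2003.

9 January 2003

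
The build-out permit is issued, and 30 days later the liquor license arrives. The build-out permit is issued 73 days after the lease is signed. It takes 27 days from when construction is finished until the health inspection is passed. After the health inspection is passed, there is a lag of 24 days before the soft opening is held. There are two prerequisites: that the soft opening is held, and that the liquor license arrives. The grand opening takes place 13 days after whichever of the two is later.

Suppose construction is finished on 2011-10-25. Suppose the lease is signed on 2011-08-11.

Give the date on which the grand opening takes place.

Construction is finished: Oct 25, 2011.
The health inspection is passed: Oct 25, 2011 + 27 days = Nov 21, 2011.
The soft opening is held: Nov 21, 2011 + 24 days = Dec 15, 2011.
The lease is signed: Aug 11, 2011.
The build-out permit is issued: Aug 11, 2011 + 73 days = Oct 23, 2011.
The liquor license arrives: Oct 23, 2011 + 30 days = Nov 22, 2011.
Both prerequisites met — the soft opening is held (Dec 15, 2011), the liquor license arrives (Nov 22, 2011); the later is Dec 15, 2011.
The grand opening takes place: Dec 15, 2011 + 13 days = Dec 28, 2011.

2011-12-28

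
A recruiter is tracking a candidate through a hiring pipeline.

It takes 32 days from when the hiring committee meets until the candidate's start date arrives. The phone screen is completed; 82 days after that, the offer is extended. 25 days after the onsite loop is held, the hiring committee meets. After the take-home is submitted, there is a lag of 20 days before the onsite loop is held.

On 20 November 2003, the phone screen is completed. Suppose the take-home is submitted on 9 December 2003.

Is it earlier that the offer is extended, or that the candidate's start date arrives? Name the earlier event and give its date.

The offer is extended — 10 February 2004

The phone screen is completed: Nov 20, 2003.
The offer is extended: Nov 20, 2003 + 82 days = Feb 10, 2004.
The take-home is submitted: Dec 9, 2003.
The onsite loop is held: Dec 9, 2003 + 20 days = Dec 29, 2003.
The hiring committee meets: Dec 29, 2003 + 25 days = Jan 23, 2004.
The candidate's start date arrives: Jan 23, 2004 + 32 days = Feb 24, 2004.
Comparing: the offer is extended on Feb 10, 2004 vs the candidate's start date arrives on Feb 24, 2004. Earlier: the offer is extended.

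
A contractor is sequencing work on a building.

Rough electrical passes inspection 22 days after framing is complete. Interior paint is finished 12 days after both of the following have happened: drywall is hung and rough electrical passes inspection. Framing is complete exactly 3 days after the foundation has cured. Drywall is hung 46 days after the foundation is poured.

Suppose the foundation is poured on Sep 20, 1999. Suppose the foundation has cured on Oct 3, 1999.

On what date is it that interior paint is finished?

Nov 17, 1999

The foundation is poured: Sep 20, 1999.
Drywall is hung: Sep 20, 1999 + 46 days = Nov 5, 1999.
The foundation has cured: Oct 3, 1999.
Framing is complete: Oct 3, 1999 + 3 days = Oct 6, 1999.
Rough electrical passes inspection: Oct 6, 1999 + 22 days = Oct 28, 1999.
Both prerequisites met — drywall is hung (Nov 5, 1999), rough electrical passes inspection (Oct 28, 1999); the later is Nov 5, 1999.
Interior paint is finished: Nov 5, 1999 + 12 days = Nov 17, 1999.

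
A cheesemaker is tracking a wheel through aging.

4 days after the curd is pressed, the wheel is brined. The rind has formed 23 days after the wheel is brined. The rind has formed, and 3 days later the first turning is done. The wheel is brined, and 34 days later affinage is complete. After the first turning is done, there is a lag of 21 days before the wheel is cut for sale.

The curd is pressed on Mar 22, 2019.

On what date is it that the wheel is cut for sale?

May 12, 2019

The curd is pressed: Mar 22, 2019.
The wheel is brined: Mar 22, 2019 + 4 days = Mar 26, 2019.
The rind has formed: Mar 26, 2019 + 23 days = Apr 18, 2019.
The first turning is done: Apr 18, 2019 + 3 days = Apr 21, 2019.
The wheel is cut for sale: Apr 21, 2019 + 21 days = May 12, 2019.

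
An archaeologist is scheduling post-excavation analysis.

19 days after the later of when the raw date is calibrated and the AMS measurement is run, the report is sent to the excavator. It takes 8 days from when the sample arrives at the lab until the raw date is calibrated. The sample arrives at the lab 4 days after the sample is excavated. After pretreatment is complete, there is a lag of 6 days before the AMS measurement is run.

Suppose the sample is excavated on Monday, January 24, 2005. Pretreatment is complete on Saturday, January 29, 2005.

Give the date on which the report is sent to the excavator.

Thursday, February 24, 2005

The sample is excavated: Jan 24, 2005.
The sample arrives at the lab: Jan 24, 2005 + 4 days = Jan 28, 2005.
The raw date is calibrated: Jan 28, 2005 + 8 days = Feb 5, 2005.
Pretreatment is complete: Jan 29, 2005.
The AMS measurement is run: Jan 29, 2005 + 6 days = Feb 4, 2005.
Both prerequisites met — the raw date is calibrated (Feb 5, 2005), the AMS measurement is run (Feb 4, 2005); the later is Feb 5, 2005.
The report is sent to the excavator: Feb 5, 2005 + 19 days = Feb 24, 2005.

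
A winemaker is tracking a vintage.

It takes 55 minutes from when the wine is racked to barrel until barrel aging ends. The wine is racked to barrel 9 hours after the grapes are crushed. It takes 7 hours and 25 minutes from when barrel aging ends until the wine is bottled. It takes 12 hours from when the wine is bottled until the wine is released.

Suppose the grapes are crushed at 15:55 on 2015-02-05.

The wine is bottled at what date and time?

The grapes are crushed: 15:55 Feb 5, 2015.
The wine is racked to barrel: 15:55 Feb 5, 2015 + 9h = 00:55 Feb 6, 2015.
Barrel aging ends: 00:55 Feb 6, 2015 + 55m = 01:50 Feb 6, 2015.
The wine is bottled: 01:50 Feb 6, 2015 + 7h25m = 09:15 Feb 6, 2015.

09:15 on 2015-02-06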